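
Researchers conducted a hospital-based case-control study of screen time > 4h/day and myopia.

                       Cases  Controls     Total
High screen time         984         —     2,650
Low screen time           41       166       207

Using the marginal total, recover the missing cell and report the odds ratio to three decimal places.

The missing cell is in the exposed row: 2650 − 984 = 1666.
So a = 984, b = 1666, c = 41, d = 166.
OR = (a·d)/(b·c) = (984 × 166) / (1666 × 41) = 163344 / 68306 = 2.39136

2.391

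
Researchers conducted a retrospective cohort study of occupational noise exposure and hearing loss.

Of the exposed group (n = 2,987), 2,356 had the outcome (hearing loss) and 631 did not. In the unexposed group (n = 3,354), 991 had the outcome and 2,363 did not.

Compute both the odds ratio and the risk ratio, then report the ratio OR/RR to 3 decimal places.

From the description: a = 2356, b = 631, c = 991, d = 2363.
OR = (2356·2363)/(631·991) = 5567228/625321 = 8.90299
Risk in exposed = 2356/2987 = 0.78875; risk in unexposed = 991/3354 = 0.29547; RR = 2.66950
OR/RR = 8.90299 / 2.66950 = 3.33508
The outcome is not rare, so the OR lies further from 1 than the RR.

3.335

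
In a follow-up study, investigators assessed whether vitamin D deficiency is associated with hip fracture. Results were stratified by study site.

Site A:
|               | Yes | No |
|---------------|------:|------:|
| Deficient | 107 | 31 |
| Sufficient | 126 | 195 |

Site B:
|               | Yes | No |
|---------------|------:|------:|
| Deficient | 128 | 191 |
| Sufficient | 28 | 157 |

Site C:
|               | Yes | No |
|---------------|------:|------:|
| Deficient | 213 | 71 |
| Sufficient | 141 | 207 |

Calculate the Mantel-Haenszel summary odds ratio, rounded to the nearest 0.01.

OR_MH = Σ(aᵢdᵢ/nᵢ) / Σ(bᵢcᵢ/nᵢ), where nᵢ is the stratum total.
Stratum 1 (Site A): n = 459; a·d/n = 107·195/459 = 45.4575; b·c/n = 31·126/459 = 8.5098
Stratum 2 (Site B): n = 504; a·d/n = 128·157/504 = 39.8730; b·c/n = 191·28/504 = 10.6111
Stratum 3 (Site C): n = 632; a·d/n = 213·207/632 = 69.7642; b·c/n = 71·141/632 = 15.8402
OR_MH = (45.4575 + 39.8730 + 69.7642) / (8.5098 + 10.6111 + 15.8402) = 155.0948 / 34.9611 = 4.43621

4.44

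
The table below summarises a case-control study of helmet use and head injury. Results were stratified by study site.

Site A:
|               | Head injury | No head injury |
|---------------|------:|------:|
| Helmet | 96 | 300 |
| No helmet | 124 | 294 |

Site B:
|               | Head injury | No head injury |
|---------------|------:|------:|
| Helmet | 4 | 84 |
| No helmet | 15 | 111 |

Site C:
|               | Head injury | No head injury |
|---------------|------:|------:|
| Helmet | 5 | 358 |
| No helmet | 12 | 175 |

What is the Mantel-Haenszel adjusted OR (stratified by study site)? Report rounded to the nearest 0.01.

0.65

OR_MH = Σ(aᵢdᵢ/nᵢ) / Σ(bᵢcᵢ/nᵢ), where nᵢ is the stratum total.
Stratum 1 (Site A): n = 814; a·d/n = 96·294/814 = 34.6732; b·c/n = 300·124/814 = 45.7002
Stratum 2 (Site B): n = 214; a·d/n = 4·111/214 = 2.0748; b·c/n = 84·15/214 = 5.8879
Stratum 3 (Site C): n = 550; a·d/n = 5·175/550 = 1.5909; b·c/n = 358·12/550 = 7.8109
OR_MH = (34.6732 + 2.0748 + 1.5909) / (45.7002 + 5.8879 + 7.8109) = 38.3389 / 59.3990 = 0.64545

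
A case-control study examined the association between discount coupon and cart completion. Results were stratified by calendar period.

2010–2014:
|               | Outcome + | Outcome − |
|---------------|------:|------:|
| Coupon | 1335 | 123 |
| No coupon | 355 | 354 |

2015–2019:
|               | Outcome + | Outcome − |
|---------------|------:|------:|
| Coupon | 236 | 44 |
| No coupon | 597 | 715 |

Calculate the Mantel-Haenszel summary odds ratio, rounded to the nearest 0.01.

OR_MH = Σ(aᵢdᵢ/nᵢ) / Σ(bᵢcᵢ/nᵢ), where nᵢ is the stratum total.
Stratum 1 (2010–2014): n = 2167; a·d/n = 1335·354/2167 = 218.0849; b·c/n = 123·355/2167 = 20.1500
Stratum 2 (2015–2019): n = 1592; a·d/n = 236·715/1592 = 105.9925; b·c/n = 44·597/1592 = 16.5000
OR_MH = (218.0849 + 105.9925) / (20.1500 + 16.5000) = 324.0774 / 36.6500 = 8.84250

8.84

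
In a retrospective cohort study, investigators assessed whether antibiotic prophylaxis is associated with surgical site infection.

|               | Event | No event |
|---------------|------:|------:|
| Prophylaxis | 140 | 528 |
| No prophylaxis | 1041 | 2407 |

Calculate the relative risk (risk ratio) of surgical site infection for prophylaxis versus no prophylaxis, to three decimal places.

Cells: a = 140, b = 528, c = 1041, d = 2407.
Risk in exposed = 140/668 = 0.20958; risk in unexposed = 1041/3448 = 0.30191.
RR = 0.20958 / 0.30191 = 0.69417
The risk is 31% lower among the exposed than among the unexposed.

0.694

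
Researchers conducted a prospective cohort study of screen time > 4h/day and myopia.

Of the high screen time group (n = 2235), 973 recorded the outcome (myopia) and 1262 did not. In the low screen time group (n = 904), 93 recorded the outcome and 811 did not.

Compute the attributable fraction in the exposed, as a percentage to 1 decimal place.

From the description: a = 973, b = 1262, c = 93, d = 811.
Risk in exposed = 973/2235 = 0.43535; risk in unexposed = 93/904 = 0.10288.
RR = 0.43535/0.10288 = 4.23176
AR% = (RR − 1)/RR × 100 = (4.23176 − 1)/4.23176 × 100 = 76.3692%

76.4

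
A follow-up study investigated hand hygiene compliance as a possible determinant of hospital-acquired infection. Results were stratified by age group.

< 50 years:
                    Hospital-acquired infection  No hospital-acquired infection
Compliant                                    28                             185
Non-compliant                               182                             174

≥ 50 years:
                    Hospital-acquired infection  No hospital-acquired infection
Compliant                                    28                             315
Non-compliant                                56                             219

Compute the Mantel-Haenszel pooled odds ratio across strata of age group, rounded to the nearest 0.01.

OR_MH = Σ(aᵢdᵢ/nᵢ) / Σ(bᵢcᵢ/nᵢ), where nᵢ is the stratum total.
Stratum 1 (< 50 years): n = 569; a·d/n = 28·174/569 = 8.5624; b·c/n = 185·182/569 = 59.1740
Stratum 2 (≥ 50 years): n = 618; a·d/n = 28·219/618 = 9.9223; b·c/n = 315·56/618 = 28.5437
OR_MH = (8.5624 + 9.9223) / (59.1740 + 28.5437) = 18.4847 / 87.7177 = 0.21073

0.21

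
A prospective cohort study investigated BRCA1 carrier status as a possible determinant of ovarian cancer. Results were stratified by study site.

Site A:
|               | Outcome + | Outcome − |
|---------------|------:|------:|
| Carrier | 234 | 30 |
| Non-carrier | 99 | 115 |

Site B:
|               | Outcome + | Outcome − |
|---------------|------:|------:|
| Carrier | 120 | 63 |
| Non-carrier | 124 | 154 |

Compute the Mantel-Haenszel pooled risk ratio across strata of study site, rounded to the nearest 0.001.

RR_MH = Σ(aᵢ·n₀ᵢ/nᵢ) / Σ(cᵢ·n₁ᵢ/nᵢ), with n₁ᵢ = aᵢ+bᵢ (exposed), n₀ᵢ = cᵢ+dᵢ (unexposed), nᵢ = n₁ᵢ+n₀ᵢ.
Stratum 1 (Site A): n₁ = 264, n₀ = 214, n = 478; a·n₀/n = 234·214/478 = 104.7615; c·n₁/n = 99·264/478 = 54.6778
Stratum 2 (Site B): n₁ = 183, n₀ = 278, n = 461; a·n₀/n = 120·278/461 = 72.3644; c·n₁/n = 124·183/461 = 49.2234
RR_MH = (104.7615 + 72.3644) / (54.6778 + 49.2234) = 177.1259 / 103.9013 = 1.70475

1.705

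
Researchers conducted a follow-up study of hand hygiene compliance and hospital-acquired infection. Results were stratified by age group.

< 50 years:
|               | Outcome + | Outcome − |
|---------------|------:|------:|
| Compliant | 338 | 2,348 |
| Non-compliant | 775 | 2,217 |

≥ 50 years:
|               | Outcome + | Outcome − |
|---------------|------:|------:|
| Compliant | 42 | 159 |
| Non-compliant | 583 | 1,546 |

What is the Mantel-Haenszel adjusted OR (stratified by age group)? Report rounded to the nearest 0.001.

OR_MH = Σ(aᵢdᵢ/nᵢ) / Σ(bᵢcᵢ/nᵢ), where nᵢ is the stratum total.
Stratum 1 (< 50 years): n = 5678; a·d/n = 338·2217/5678 = 131.9736; b·c/n = 2348·775/5678 = 320.4826
Stratum 2 (≥ 50 years): n = 2330; a·d/n = 42·1546/2330 = 27.8678; b·c/n = 159·583/2330 = 39.7841
OR_MH = (131.9736 + 27.8678) / (320.4826 + 39.7841) = 159.8414 / 360.2667 = 0.44368

0.444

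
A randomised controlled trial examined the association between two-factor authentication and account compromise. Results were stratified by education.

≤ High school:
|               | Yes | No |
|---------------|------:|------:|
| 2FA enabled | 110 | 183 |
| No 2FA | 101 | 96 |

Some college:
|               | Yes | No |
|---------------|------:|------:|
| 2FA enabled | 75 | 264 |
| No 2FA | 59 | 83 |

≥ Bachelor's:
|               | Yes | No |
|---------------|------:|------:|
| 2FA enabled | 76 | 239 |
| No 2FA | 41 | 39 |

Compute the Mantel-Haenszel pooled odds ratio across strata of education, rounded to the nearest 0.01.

0.44

OR_MH = Σ(aᵢdᵢ/nᵢ) / Σ(bᵢcᵢ/nᵢ), where nᵢ is the stratum total.
Stratum 1 (≤ High school): n = 490; a·d/n = 110·96/490 = 21.5510; b·c/n = 183·101/490 = 37.7204
Stratum 2 (Some college): n = 481; a·d/n = 75·83/481 = 12.9418; b·c/n = 264·59/481 = 32.3825
Stratum 3 (≥ Bachelor's): n = 395; a·d/n = 76·39/395 = 7.5038; b·c/n = 239·41/395 = 24.8076
OR_MH = (21.5510 + 12.9418 + 7.5038) / (37.7204 + 32.3825 + 24.8076) = 41.9966 / 94.9105 = 0.44249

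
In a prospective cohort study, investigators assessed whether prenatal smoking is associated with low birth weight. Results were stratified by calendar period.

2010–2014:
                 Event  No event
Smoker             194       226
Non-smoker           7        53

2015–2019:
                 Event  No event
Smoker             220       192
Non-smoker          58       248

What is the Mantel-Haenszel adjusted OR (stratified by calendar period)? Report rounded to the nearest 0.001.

5.180

OR_MH = Σ(aᵢdᵢ/nᵢ) / Σ(bᵢcᵢ/nᵢ), where nᵢ is the stratum total.
Stratum 1 (2010–2014): n = 480; a·d/n = 194·53/480 = 21.4208; b·c/n = 226·7/480 = 3.2958
Stratum 2 (2015–2019): n = 718; a·d/n = 220·248/718 = 75.9889; b·c/n = 192·58/718 = 15.5097
OR_MH = (21.4208 + 75.9889) / (3.2958 + 15.5097) = 97.4097 / 18.8056 = 5.17983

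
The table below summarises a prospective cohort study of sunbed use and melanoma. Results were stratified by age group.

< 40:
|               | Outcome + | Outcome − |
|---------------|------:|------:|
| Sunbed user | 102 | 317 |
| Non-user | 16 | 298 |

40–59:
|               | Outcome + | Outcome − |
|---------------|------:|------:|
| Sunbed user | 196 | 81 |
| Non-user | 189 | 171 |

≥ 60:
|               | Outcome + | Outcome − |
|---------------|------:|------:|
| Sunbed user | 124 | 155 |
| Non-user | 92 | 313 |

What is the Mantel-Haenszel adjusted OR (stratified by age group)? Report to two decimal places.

OR_MH = Σ(aᵢdᵢ/nᵢ) / Σ(bᵢcᵢ/nᵢ), where nᵢ is the stratum total.
Stratum 1 (< 40): n = 733; a·d/n = 102·298/733 = 41.4679; b·c/n = 317·16/733 = 6.9195
Stratum 2 (40–59): n = 637; a·d/n = 196·171/637 = 52.6154; b·c/n = 81·189/637 = 24.0330
Stratum 3 (≥ 60): n = 684; a·d/n = 124·313/684 = 56.7427; b·c/n = 155·92/684 = 20.8480
OR_MH = (41.4679 + 52.6154 + 56.7427) / (6.9195 + 24.0330 + 20.8480) = 150.8260 / 51.8004 = 2.91168

2.91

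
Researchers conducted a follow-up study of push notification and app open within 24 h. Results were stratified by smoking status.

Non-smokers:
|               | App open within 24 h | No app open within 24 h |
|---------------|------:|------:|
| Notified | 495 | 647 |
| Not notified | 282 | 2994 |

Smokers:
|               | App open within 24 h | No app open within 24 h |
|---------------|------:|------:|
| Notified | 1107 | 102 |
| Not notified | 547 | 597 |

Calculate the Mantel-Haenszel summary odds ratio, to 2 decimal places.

OR_MH = Σ(aᵢdᵢ/nᵢ) / Σ(bᵢcᵢ/nᵢ), where nᵢ is the stratum total.
Stratum 1 (Non-smokers): n = 4418; a·d/n = 495·2994/4418 = 335.4527; b·c/n = 647·282/4418 = 41.2979
Stratum 2 (Smokers): n = 2353; a·d/n = 1107·597/2353 = 280.8666; b·c/n = 102·547/2353 = 23.7119
OR_MH = (335.4527 + 280.8666) / (41.2979 + 23.7119) = 616.3192 / 65.0097 = 9.48042

9.48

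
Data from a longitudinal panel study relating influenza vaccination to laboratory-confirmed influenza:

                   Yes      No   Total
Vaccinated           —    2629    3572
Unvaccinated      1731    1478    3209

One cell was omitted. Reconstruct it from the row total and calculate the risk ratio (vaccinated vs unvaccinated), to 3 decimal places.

0.489

The missing cell is in the exposed row: 3572 − 2629 = 943.
So a = 943, b = 2629, c = 1731, d = 1478.
RR = [a/(a+b)] / [c/(c+d)] = (943/3572) / (1731/3209) = 0.26400/0.53942 = 0.48941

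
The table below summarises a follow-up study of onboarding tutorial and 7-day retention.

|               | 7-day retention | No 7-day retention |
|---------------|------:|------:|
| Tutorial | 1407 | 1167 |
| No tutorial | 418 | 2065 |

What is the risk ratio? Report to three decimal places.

Cells: a = 1407, b = 1167, c = 418, d = 2065.
Risk in exposed = 1407/2574 = 0.54662; risk in unexposed = 418/2483 = 0.16834.
RR = 0.54662 / 0.16834 = 3.24703
The risk among the exposed is 3.25 times that among the unexposed.

3.247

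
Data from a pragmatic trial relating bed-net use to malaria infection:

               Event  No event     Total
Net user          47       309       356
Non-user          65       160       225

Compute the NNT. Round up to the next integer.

7

Risk in treated group = 47/356 = 0.13202; risk in control = 65/225 = 0.28889.
Absolute risk reduction = 0.28889 − 0.13202 = 0.15687
NNT = 1 / ARR = 1 / 0.15687 = 6.375 → round up → 7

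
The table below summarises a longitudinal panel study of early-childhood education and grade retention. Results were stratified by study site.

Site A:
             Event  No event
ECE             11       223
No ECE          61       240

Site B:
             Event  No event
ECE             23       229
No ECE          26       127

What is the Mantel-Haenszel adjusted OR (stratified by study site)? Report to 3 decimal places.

0.303

OR_MH = Σ(aᵢdᵢ/nᵢ) / Σ(bᵢcᵢ/nᵢ), where nᵢ is the stratum total.
Stratum 1 (Site A): n = 535; a·d/n = 11·240/535 = 4.9346; b·c/n = 223·61/535 = 25.4262
Stratum 2 (Site B): n = 405; a·d/n = 23·127/405 = 7.2123; b·c/n = 229·26/405 = 14.7012
OR_MH = (4.9346 + 7.2123) / (25.4262 + 14.7012) = 12.1469 / 40.1274 = 0.30271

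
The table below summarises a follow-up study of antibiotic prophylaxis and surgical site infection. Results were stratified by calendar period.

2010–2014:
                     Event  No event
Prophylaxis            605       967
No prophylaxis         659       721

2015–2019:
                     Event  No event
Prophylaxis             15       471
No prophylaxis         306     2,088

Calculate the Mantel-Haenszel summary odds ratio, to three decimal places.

0.597

OR_MH = Σ(aᵢdᵢ/nᵢ) / Σ(bᵢcᵢ/nᵢ), where nᵢ is the stratum total.
Stratum 1 (2010–2014): n = 2952; a·d/n = 605·721/2952 = 147.7659; b·c/n = 967·659/2952 = 215.8716
Stratum 2 (2015–2019): n = 2880; a·d/n = 15·2088/2880 = 10.8750; b·c/n = 471·306/2880 = 50.0438
OR_MH = (147.7659 + 10.8750) / (215.8716 + 50.0438) = 158.6409 / 265.9154 = 0.59658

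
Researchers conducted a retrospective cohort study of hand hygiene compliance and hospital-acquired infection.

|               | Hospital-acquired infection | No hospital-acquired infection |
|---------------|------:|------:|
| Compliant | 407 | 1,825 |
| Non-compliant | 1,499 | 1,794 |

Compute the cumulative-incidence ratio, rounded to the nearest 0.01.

Cells: a = 407, b = 1825, c = 1499, d = 1794.
Risk in exposed = 407/2232 = 0.18235; risk in unexposed = 1499/3293 = 0.45521.
RR = 0.18235 / 0.45521 = 0.40058
The risk is 60% lower among the exposed than among the unexposed.

0.40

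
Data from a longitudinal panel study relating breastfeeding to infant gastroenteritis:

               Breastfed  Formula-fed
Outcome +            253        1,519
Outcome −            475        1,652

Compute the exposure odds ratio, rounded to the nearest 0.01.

Reading the table with exposure as columns: a = 253 (Breastfed, case), b = 475 (Breastfed, non-case), c = 1519 (Formula-fed, case), d = 1652.
OR = (a·d)/(b·c) = (253 × 1652) / (475 × 1519) = 417956 / 721525 = 0.57927
Exposure is associated with lower odds of infant gastroenteritis (OR = 0.58 < 1).

0.58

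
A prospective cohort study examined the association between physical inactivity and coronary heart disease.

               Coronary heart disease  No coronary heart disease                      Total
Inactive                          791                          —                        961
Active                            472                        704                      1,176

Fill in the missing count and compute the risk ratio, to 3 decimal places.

The missing cell is in the exposed row: 961 − 791 = 170.
So a = 791, b = 170, c = 472, d = 704.
RR = [a/(a+b)] / [c/(c+d)] = (791/961) / (472/1176) = 0.82310/0.40136 = 2.05078

2.051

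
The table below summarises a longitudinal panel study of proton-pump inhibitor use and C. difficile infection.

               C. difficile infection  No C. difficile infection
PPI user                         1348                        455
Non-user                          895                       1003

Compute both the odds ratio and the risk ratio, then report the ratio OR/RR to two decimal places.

Cells: a = 1348, b = 455, c = 895, d = 1003.
OR = (1348·1003)/(455·895) = 1352044/407225 = 3.32014
Risk in exposed = 1348/1803 = 0.74764; risk in unexposed = 895/1898 = 0.47155; RR = 1.58550
OR/RR = 3.32014 / 1.58550 = 2.09406
The outcome is not rare, so the OR lies further from 1 than the RR.

2.09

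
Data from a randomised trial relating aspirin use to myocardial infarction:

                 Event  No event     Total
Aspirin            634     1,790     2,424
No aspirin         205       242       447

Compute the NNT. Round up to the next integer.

6

Risk in treated group = 634/2424 = 0.26155; risk in control = 205/447 = 0.45861.
Absolute risk reduction = 0.45861 − 0.26155 = 0.19706
NNT = 1 / ARR = 1 / 0.19706 = 5.075 → round up → 6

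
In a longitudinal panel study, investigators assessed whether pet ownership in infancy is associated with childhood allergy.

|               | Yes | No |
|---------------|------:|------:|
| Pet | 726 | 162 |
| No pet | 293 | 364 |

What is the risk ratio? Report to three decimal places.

Cells: a = 726, b = 162, c = 293, d = 364.
Risk in exposed = 726/888 = 0.81757; risk in unexposed = 293/657 = 0.44597.
RR = 0.81757 / 0.44597 = 1.83325
The risk among the exposed is 1.83 times that among the unexposed.

1.833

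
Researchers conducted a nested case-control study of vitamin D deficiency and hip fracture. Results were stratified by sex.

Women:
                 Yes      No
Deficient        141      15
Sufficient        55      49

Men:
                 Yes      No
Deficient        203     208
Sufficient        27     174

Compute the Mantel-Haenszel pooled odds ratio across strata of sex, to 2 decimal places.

6.83

OR_MH = Σ(aᵢdᵢ/nᵢ) / Σ(bᵢcᵢ/nᵢ), where nᵢ is the stratum total.
Stratum 1 (Women): n = 260; a·d/n = 141·49/260 = 26.5731; b·c/n = 15·55/260 = 3.1731
Stratum 2 (Men): n = 612; a·d/n = 203·174/612 = 57.7157; b·c/n = 208·27/612 = 9.1765
OR_MH = (26.5731 + 57.7157) / (3.1731 + 9.1765) = 84.2888 / 12.3495 = 6.82525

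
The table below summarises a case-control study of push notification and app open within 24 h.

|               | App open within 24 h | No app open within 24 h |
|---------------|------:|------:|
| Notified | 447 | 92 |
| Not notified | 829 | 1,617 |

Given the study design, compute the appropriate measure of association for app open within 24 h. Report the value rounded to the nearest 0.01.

9.48

Cells: a = 447, b = 92, c = 829, d = 1617.
This is a case-control study: participants were sampled on outcome status, so risks in the source population cannot be estimated directly — relative risk is not valid here. The odds ratio is the appropriate measure.
OR = (a·d)/(b·c) = (447 × 1617) / (92 × 829) = 722799 / 76268 = 9.47709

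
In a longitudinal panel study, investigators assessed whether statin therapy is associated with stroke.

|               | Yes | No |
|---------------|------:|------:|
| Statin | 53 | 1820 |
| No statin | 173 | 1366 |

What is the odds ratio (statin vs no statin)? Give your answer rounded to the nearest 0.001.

Cells: a = 53, b = 1820, c = 173, d = 1366.
OR = (a·d)/(b·c) = (53 × 1366) / (1820 × 173) = 72398 / 314860 = 0.22994
Exposure is associated with lower odds of stroke (OR = 0.23 < 1).

0.230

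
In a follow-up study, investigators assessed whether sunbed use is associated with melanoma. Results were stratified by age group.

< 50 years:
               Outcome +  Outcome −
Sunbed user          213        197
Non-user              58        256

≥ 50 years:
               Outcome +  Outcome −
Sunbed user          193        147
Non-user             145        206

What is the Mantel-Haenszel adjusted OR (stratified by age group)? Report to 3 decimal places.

OR_MH = Σ(aᵢdᵢ/nᵢ) / Σ(bᵢcᵢ/nᵢ), where nᵢ is the stratum total.
Stratum 1 (< 50 years): n = 724; a·d/n = 213·256/724 = 75.3149; b·c/n = 197·58/724 = 15.7818
Stratum 2 (≥ 50 years): n = 691; a·d/n = 193·206/691 = 57.5369; b·c/n = 147·145/691 = 30.8466
OR_MH = (75.3149 + 57.5369) / (15.7818 + 30.8466) = 132.8518 / 46.6284 = 2.84916

2.849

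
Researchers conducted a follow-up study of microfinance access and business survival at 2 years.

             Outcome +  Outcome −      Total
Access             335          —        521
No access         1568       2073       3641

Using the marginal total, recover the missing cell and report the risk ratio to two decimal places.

1.49

The missing cell is in the exposed row: 521 − 335 = 186.
So a = 335, b = 186, c = 1568, d = 2073.
RR = [a/(a+b)] / [c/(c+d)] = (335/521) / (1568/3641) = 0.64299/0.43065 = 1.49308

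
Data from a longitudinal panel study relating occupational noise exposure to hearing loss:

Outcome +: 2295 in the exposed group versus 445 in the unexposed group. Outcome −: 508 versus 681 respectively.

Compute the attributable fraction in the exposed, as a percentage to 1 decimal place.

From the description: a = 2295, b = 508, c = 445, d = 681.
Risk in exposed = 2295/2803 = 0.81877; risk in unexposed = 445/1126 = 0.39520.
RR = 0.81877/0.39520 = 2.07175
AR% = (RR − 1)/RR × 100 = (2.07175 − 1)/2.07175 × 100 = 51.7317%

51.7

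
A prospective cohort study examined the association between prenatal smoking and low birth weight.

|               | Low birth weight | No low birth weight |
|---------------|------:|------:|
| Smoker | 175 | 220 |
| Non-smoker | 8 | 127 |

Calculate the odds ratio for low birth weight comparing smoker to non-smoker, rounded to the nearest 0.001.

Cells: a = 175, b = 220, c = 8, d = 127.
OR = (a·d)/(b·c) = (175 × 127) / (220 × 8) = 22225 / 1760 = 12.62784
The odds of low birth weight are about 12.63 times as high in the smoker group.

12.628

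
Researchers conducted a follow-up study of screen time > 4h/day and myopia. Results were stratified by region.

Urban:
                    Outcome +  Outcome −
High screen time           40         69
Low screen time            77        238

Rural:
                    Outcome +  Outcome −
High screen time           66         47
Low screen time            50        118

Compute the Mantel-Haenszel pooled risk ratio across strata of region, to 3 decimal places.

1.734

RR_MH = Σ(aᵢ·n₀ᵢ/nᵢ) / Σ(cᵢ·n₁ᵢ/nᵢ), with n₁ᵢ = aᵢ+bᵢ (exposed), n₀ᵢ = cᵢ+dᵢ (unexposed), nᵢ = n₁ᵢ+n₀ᵢ.
Stratum 1 (Urban): n₁ = 109, n₀ = 315, n = 424; a·n₀/n = 40·315/424 = 29.7170; c·n₁/n = 77·109/424 = 19.7948
Stratum 2 (Rural): n₁ = 113, n₀ = 168, n = 281; a·n₀/n = 66·168/281 = 39.4591; c·n₁/n = 50·113/281 = 20.1068
RR_MH = (29.7170 + 39.4591) / (19.7948 + 20.1068) = 69.1761 / 39.9016 = 1.73367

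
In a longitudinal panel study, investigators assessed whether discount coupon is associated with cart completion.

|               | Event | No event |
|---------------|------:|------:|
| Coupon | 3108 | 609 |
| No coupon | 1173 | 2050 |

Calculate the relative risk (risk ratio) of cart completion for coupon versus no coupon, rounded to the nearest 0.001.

Cells: a = 3108, b = 609, c = 1173, d = 2050.
Risk in exposed = 3108/3717 = 0.83616; risk in unexposed = 1173/3223 = 0.36395.
RR = 0.83616 / 0.36395 = 2.29747
The risk among the exposed is 2.30 times that among the unexposed.

2.297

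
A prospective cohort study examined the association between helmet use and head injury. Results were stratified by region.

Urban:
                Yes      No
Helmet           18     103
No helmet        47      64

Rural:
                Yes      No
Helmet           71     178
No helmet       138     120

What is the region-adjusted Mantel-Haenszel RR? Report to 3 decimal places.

0.485

RR_MH = Σ(aᵢ·n₀ᵢ/nᵢ) / Σ(cᵢ·n₁ᵢ/nᵢ), with n₁ᵢ = aᵢ+bᵢ (exposed), n₀ᵢ = cᵢ+dᵢ (unexposed), nᵢ = n₁ᵢ+n₀ᵢ.
Stratum 1 (Urban): n₁ = 121, n₀ = 111, n = 232; a·n₀/n = 18·111/232 = 8.6121; c·n₁/n = 47·121/232 = 24.5129
Stratum 2 (Rural): n₁ = 249, n₀ = 258, n = 507; a·n₀/n = 71·258/507 = 36.1302; c·n₁/n = 138·249/507 = 67.7751
RR_MH = (8.6121 + 36.1302) / (24.5129 + 67.7751) = 44.7422 / 92.2881 = 0.48481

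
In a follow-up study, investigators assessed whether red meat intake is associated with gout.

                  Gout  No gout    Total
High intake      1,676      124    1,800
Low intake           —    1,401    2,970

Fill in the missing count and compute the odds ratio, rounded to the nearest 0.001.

The missing cell is in the unexposed row: 2970 − 1401 = 1569.
So a = 1676, b = 124, c = 1569, d = 1401.
OR = (a·d)/(b·c) = (1676 × 1401) / (124 × 1569) = 2348076 / 194556 = 12.06890

12.069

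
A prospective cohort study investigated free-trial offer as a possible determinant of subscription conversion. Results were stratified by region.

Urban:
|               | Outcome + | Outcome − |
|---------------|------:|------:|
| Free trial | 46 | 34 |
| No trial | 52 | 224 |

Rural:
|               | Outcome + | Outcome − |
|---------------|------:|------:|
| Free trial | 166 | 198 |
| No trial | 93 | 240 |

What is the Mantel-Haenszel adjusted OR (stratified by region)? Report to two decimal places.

2.74

OR_MH = Σ(aᵢdᵢ/nᵢ) / Σ(bᵢcᵢ/nᵢ), where nᵢ is the stratum total.
Stratum 1 (Urban): n = 356; a·d/n = 46·224/356 = 28.9438; b·c/n = 34·52/356 = 4.9663
Stratum 2 (Rural): n = 697; a·d/n = 166·240/697 = 57.1593; b·c/n = 198·93/697 = 26.4189
OR_MH = (28.9438 + 57.1593) / (4.9663 + 26.4189) = 86.1031 / 31.3852 = 2.74343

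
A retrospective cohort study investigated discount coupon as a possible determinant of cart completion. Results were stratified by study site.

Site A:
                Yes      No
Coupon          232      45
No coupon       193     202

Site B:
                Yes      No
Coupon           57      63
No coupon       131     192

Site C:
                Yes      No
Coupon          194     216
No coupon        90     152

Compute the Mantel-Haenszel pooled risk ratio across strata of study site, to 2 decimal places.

1.46

RR_MH = Σ(aᵢ·n₀ᵢ/nᵢ) / Σ(cᵢ·n₁ᵢ/nᵢ), with n₁ᵢ = aᵢ+bᵢ (exposed), n₀ᵢ = cᵢ+dᵢ (unexposed), nᵢ = n₁ᵢ+n₀ᵢ.
Stratum 1 (Site A): n₁ = 277, n₀ = 395, n = 672; a·n₀/n = 232·395/672 = 136.3690; c·n₁/n = 193·277/672 = 79.5551
Stratum 2 (Site B): n₁ = 120, n₀ = 323, n = 443; a·n₀/n = 57·323/443 = 41.5598; c·n₁/n = 131·120/443 = 35.4853
Stratum 3 (Site C): n₁ = 410, n₀ = 242, n = 652; a·n₀/n = 194·242/652 = 72.0061; c·n₁/n = 90·410/652 = 56.5951
RR_MH = (136.3690 + 41.5598 + 72.0061) / (79.5551 + 35.4853 + 56.5951) = 249.9350 / 171.6355 = 1.45620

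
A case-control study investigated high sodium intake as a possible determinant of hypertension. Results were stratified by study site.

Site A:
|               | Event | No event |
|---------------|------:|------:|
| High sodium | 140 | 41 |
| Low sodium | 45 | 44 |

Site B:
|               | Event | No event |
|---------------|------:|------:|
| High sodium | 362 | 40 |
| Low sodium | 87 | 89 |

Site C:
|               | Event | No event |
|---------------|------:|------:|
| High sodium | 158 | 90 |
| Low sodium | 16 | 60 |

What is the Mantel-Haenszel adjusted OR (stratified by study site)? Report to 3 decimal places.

6.233

OR_MH = Σ(aᵢdᵢ/nᵢ) / Σ(bᵢcᵢ/nᵢ), where nᵢ is the stratum total.
Stratum 1 (Site A): n = 270; a·d/n = 140·44/270 = 22.8148; b·c/n = 41·45/270 = 6.8333
Stratum 2 (Site B): n = 578; a·d/n = 362·89/578 = 55.7405; b·c/n = 40·87/578 = 6.0208
Stratum 3 (Site C): n = 324; a·d/n = 158·60/324 = 29.2593; b·c/n = 90·16/324 = 4.4444
OR_MH = (22.8148 + 55.7405 + 29.2593) / (6.8333 + 6.0208 + 4.4444) = 107.8146 / 17.2985 = 6.23258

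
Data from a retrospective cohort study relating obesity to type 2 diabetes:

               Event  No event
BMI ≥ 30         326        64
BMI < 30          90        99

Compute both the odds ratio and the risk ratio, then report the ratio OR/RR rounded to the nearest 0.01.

3.19

Cells: a = 326, b = 64, c = 90, d = 99.
OR = (326·99)/(64·90) = 32274/5760 = 5.60313
Risk in exposed = 326/390 = 0.83590; risk in unexposed = 90/189 = 0.47619; RR = 1.75538
OR/RR = 5.60313 / 1.75538 = 3.19196
The outcome is not rare, so the OR lies further from 1 than the RR.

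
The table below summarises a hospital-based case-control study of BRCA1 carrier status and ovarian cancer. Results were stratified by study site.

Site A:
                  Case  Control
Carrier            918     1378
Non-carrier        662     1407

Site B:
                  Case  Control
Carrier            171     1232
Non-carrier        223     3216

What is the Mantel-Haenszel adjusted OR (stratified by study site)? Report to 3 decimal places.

OR_MH = Σ(aᵢdᵢ/nᵢ) / Σ(bᵢcᵢ/nᵢ), where nᵢ is the stratum total.
Stratum 1 (Site A): n = 4365; a·d/n = 918·1407/4365 = 295.9052; b·c/n = 1378·662/4365 = 208.9888
Stratum 2 (Site B): n = 4842; a·d/n = 171·3216/4842 = 113.5762; b·c/n = 1232·223/4842 = 56.7402
OR_MH = (295.9052 + 113.5762) / (208.9888 + 56.7402) = 409.4814 / 265.7290 = 1.54097

1.541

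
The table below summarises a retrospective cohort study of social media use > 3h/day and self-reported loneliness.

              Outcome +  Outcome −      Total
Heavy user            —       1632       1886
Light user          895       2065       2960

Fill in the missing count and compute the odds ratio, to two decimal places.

0.36

The missing cell is in the exposed row: 1886 − 1632 = 254.
So a = 254, b = 1632, c = 895, d = 2065.
OR = (a·d)/(b·c) = (254 × 2065) / (1632 × 895) = 524510 / 1460640 = 0.35910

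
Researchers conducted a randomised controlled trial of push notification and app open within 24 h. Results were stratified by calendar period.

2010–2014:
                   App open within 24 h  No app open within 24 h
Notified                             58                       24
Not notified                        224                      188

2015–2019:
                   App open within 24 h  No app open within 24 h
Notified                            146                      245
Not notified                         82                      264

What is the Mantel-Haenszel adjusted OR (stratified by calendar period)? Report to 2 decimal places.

OR_MH = Σ(aᵢdᵢ/nᵢ) / Σ(bᵢcᵢ/nᵢ), where nᵢ is the stratum total.
Stratum 1 (2010–2014): n = 494; a·d/n = 58·188/494 = 22.0729; b·c/n = 24·224/494 = 10.8826
Stratum 2 (2015–2019): n = 737; a·d/n = 146·264/737 = 52.2985; b·c/n = 245·82/737 = 27.2592
OR_MH = (22.0729 + 52.2985) / (10.8826 + 27.2592) = 74.3714 / 38.1417 = 1.94987

1.95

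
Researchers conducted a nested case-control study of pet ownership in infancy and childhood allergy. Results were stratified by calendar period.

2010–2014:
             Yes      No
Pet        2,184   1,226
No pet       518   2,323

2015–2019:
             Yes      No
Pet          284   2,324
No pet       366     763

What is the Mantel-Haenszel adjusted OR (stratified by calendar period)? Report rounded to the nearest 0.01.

2.64

OR_MH = Σ(aᵢdᵢ/nᵢ) / Σ(bᵢcᵢ/nᵢ), where nᵢ is the stratum total.
Stratum 1 (2010–2014): n = 6251; a·d/n = 2184·2323/6251 = 811.6193; b·c/n = 1226·518/6251 = 101.5946
Stratum 2 (2015–2019): n = 3737; a·d/n = 284·763/3737 = 57.9855; b·c/n = 2324·366/3737 = 227.6115
OR_MH = (811.6193 + 57.9855) / (101.5946 + 227.6115) = 869.6048 / 329.2061 = 2.64152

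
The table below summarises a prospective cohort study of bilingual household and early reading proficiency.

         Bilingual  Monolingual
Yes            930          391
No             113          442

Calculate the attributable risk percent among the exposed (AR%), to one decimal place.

Reading the table with exposure as columns: a = 930 (Bilingual, case), b = 113 (Bilingual, non-case), c = 391 (Monolingual, case), d = 442.
Risk in exposed = 930/1043 = 0.89166; risk in unexposed = 391/833 = 0.46939.
RR = 0.89166/0.46939 = 1.89962
AR% = (RR − 1)/RR × 100 = (1.89962 − 1)/1.89962 × 100 = 47.3579%

47.4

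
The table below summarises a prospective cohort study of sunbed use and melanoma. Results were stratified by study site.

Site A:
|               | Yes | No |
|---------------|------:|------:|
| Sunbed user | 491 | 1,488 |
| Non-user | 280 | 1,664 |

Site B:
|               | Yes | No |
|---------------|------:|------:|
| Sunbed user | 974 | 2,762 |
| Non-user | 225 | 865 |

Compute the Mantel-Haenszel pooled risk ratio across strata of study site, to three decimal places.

1.469

RR_MH = Σ(aᵢ·n₀ᵢ/nᵢ) / Σ(cᵢ·n₁ᵢ/nᵢ), with n₁ᵢ = aᵢ+bᵢ (exposed), n₀ᵢ = cᵢ+dᵢ (unexposed), nᵢ = n₁ᵢ+n₀ᵢ.
Stratum 1 (Site A): n₁ = 1979, n₀ = 1944, n = 3923; a·n₀/n = 491·1944/3923 = 243.3097; c·n₁/n = 280·1979/3923 = 141.2490
Stratum 2 (Site B): n₁ = 3736, n₀ = 1090, n = 4826; a·n₀/n = 974·1090/4826 = 219.9876; c·n₁/n = 225·3736/4826 = 174.1815
RR_MH = (243.3097 + 219.9876) / (141.2490 + 174.1815) = 463.2973 / 315.4306 = 1.46878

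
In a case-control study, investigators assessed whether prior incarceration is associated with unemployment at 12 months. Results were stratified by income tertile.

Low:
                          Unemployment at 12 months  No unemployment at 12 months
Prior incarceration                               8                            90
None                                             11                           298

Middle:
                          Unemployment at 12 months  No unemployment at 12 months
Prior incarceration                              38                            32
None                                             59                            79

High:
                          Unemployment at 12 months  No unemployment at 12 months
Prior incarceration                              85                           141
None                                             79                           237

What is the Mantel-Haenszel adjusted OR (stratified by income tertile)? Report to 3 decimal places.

1.792

OR_MH = Σ(aᵢdᵢ/nᵢ) / Σ(bᵢcᵢ/nᵢ), where nᵢ is the stratum total.
Stratum 1 (Low): n = 407; a·d/n = 8·298/407 = 5.8575; b·c/n = 90·11/407 = 2.4324
Stratum 2 (Middle): n = 208; a·d/n = 38·79/208 = 14.4327; b·c/n = 32·59/208 = 9.0769
Stratum 3 (High): n = 542; a·d/n = 85·237/542 = 37.1679; b·c/n = 141·79/542 = 20.5517
OR_MH = (5.8575 + 14.4327 + 37.1679) / (2.4324 + 9.0769 + 20.5517) = 57.4581 / 32.0610 = 1.79215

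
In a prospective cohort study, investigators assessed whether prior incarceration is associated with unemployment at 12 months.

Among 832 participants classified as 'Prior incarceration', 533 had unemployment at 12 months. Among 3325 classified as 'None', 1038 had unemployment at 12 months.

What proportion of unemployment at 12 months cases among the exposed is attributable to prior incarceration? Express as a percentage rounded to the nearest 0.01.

From the description: a = 533, b = 299, c = 1038, d = 2287.
Risk in exposed = 533/832 = 0.64062; risk in unexposed = 1038/3325 = 0.31218.
RR = 0.64062/0.31218 = 2.05210
AR% = (RR − 1)/RR × 100 = (2.05210 − 1)/2.05210 × 100 = 51.2694%

51.27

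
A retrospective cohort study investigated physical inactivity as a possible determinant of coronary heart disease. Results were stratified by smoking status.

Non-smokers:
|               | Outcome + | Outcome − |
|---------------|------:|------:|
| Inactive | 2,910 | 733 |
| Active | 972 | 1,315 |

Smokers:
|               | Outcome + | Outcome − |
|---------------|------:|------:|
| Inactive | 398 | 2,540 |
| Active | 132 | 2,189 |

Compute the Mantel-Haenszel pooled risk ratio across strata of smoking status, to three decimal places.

RR_MH = Σ(aᵢ·n₀ᵢ/nᵢ) / Σ(cᵢ·n₁ᵢ/nᵢ), with n₁ᵢ = aᵢ+bᵢ (exposed), n₀ᵢ = cᵢ+dᵢ (unexposed), nᵢ = n₁ᵢ+n₀ᵢ.
Stratum 1 (Non-smokers): n₁ = 3643, n₀ = 2287, n = 5930; a·n₀/n = 2910·2287/5930 = 1122.2884; c·n₁/n = 972·3643/5930 = 597.1325
Stratum 2 (Smokers): n₁ = 2938, n₀ = 2321, n = 5259; a·n₀/n = 398·2321/5259 = 175.6528; c·n₁/n = 132·2938/5259 = 73.7433
RR_MH = (1122.2884 + 175.6528) / (597.1325 + 73.7433) = 1297.9411 / 670.8758 = 1.93470

1.935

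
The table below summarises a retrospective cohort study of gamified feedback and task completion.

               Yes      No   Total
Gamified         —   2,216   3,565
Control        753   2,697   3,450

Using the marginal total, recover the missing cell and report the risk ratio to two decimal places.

1.73

The missing cell is in the exposed row: 3565 − 2216 = 1349.
So a = 1349, b = 2216, c = 753, d = 2697.
RR = [a/(a+b)] / [c/(c+d)] = (1349/3565) / (753/3450) = 0.37840/0.21826 = 1.73371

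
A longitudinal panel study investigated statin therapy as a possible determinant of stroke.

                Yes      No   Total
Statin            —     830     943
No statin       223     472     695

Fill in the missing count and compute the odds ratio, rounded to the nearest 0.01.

The missing cell is in the exposed row: 943 − 830 = 113.
So a = 113, b = 830, c = 223, d = 472.
OR = (a·d)/(b·c) = (113 × 472) / (830 × 223) = 53336 / 185090 = 0.28816

0.29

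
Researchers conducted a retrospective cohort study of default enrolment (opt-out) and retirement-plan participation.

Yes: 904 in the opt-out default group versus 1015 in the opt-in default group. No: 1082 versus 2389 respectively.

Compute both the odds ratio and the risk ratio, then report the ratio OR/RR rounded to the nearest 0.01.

1.29

From the description: a = 904, b = 1082, c = 1015, d = 2389.
OR = (904·2389)/(1082·1015) = 2159656/1098230 = 1.96649
Risk in exposed = 904/1986 = 0.45519; risk in unexposed = 1015/3404 = 0.29818; RR = 1.52656
OR/RR = 1.96649 / 1.52656 = 1.28819
The outcome is not rare, so the OR lies further from 1 than the RR.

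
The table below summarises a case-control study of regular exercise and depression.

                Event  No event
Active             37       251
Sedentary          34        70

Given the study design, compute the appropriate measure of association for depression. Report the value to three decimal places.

0.303

Cells: a = 37, b = 251, c = 34, d = 70.
This is a case-control study: participants were sampled on outcome status, so risks in the source population cannot be estimated directly — relative risk is not valid here. The odds ratio is the appropriate measure.
OR = (a·d)/(b·c) = (37 × 70) / (251 × 34) = 2590 / 8534 = 0.30349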